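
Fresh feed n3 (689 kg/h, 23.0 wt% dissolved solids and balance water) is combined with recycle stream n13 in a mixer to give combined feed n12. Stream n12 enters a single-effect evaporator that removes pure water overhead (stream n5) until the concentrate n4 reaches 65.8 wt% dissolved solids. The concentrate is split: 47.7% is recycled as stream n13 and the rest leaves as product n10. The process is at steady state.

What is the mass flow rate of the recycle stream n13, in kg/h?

Overall dissolved solids balance (none leaves overhead): dissolved solids in fresh feed = dissolved solids in product, i.e. 689×0.230 = (1−0.477)·n4·0.658.
n4 = 158.47/(0.658×0.523) = 460.49 kg/h.
Recycle n13 = 0.477×460.49 = 219.65 kg/h.

219.7 kg/h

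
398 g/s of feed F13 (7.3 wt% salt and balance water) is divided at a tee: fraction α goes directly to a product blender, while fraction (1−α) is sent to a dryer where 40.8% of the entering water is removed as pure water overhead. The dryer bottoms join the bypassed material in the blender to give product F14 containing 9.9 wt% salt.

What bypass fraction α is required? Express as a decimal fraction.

0.306

All 398×0.073 = 29.054 g/s of salt reaches F14, so F14 = 29.054/0.099 = 293.47 g/s and vapour = 104.53 g/s.
The evaporator receives (1−α)·398 of feed at 0.927 water and removes 0.408 of that water:
0.408×0.927×(1−α)×398 = 104.53
(1−α) = 104.53/150.53 = 0.6944;  α = 0.3056.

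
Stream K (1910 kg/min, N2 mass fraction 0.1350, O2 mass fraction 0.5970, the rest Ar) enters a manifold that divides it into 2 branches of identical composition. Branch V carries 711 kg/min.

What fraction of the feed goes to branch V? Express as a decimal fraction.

Fraction to V = 711/1910 = 0.3723.

0.372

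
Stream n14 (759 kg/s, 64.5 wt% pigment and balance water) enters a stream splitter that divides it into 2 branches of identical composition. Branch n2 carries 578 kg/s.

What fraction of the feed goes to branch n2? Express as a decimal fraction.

Fraction to n2 = 578/759 = 0.7615.

0.762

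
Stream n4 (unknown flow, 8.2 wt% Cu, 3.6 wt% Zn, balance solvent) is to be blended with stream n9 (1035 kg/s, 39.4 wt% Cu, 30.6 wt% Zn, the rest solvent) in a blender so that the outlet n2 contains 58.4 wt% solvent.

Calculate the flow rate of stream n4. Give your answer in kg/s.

986.4 kg/s

Let n4 be the unknown flow. Total out = 1035 + n4.
solvent balance: 310.5 + 0.882·n4 = 0.584·(1035 + n4)
(0.882 − 0.584)·n4 = 0.584×1035 − 310.5 = 293.94
n4 = 293.94 / 0.298 = 986.38 kg/s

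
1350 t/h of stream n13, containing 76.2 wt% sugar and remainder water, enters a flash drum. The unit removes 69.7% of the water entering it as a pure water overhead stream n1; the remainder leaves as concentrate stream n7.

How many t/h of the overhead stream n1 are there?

223.9 t/h

water entering = 1350×0.238 = 321.3 t/h; overhead removed = 0.697×321.3 = 223.95 t/h.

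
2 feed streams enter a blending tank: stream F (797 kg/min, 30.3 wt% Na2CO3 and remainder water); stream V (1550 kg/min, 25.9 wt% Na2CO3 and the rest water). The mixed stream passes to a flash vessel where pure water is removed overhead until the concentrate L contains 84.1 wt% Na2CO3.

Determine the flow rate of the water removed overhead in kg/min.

Na2CO3 entering = 797×0.303 + 1550×0.259 = 642.94 kg/min.
All Na2CO3 reports to L, so L = 642.94/0.841 = 764.5 kg/min.
Total feed = 2347 kg/min; overhead = 2347 − 764.5 = 1582.5 kg/min.

1583 kg/min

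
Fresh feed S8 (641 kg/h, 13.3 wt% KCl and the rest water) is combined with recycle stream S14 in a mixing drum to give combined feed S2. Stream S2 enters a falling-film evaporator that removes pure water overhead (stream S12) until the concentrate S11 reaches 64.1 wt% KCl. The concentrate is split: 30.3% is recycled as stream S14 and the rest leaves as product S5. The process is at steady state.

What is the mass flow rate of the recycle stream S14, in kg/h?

57.82 kg/h

Overall KCl balance (none leaves overhead): KCl in fresh feed = KCl in product, i.e. 641×0.133 = (1−0.303)·S11·0.641.
S11 = 85.253/(0.641×0.697) = 190.82 kg/h.
Recycle S14 = 0.303×190.82 = 57.818 kg/h.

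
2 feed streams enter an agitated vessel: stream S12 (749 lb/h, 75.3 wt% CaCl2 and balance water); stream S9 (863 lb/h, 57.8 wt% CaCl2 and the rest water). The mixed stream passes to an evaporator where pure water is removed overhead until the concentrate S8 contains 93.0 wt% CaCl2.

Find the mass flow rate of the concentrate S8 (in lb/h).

1143 lb/h

CaCl2 entering = 749×0.753 + 863×0.578 = 1062.8 lb/h.
All CaCl2 reports to S8, so S8 = 1062.8/0.930 = 1142.8 lb/h.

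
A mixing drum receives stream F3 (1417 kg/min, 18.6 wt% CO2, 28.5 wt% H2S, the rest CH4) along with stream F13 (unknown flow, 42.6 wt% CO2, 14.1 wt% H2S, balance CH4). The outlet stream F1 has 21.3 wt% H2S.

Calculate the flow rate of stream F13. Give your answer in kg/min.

Let F13 be the unknown flow. Total out = 1417 + F13.
H2S balance: 403.84 + 0.141·F13 = 0.213·(1417 + F13)
(0.141 − 0.213)·F13 = 0.213×1417 − 403.84 = -102.02
F13 = -102.02 / -0.072 = 1417 kg/min

1417 kg/min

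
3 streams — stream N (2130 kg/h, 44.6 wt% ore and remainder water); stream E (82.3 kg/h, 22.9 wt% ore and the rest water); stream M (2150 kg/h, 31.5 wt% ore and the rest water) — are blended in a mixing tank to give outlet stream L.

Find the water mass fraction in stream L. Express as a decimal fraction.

Total flow out = 2130 + 82.3 + 2150 = 4362.3 kg/h.
water in = 2130×0.554 + 82.3×0.771 + 2150×0.685 = 2716.2 kg/h.
water mass fraction in L = 2716.2/4362.3 = 0.623.

0.623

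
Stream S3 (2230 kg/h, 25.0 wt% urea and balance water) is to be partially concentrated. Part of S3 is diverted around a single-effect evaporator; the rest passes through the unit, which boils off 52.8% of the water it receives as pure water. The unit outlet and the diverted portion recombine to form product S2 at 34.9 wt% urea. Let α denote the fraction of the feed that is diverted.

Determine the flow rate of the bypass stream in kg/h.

632.6 kg/h

All 2230×0.250 = 557.5 kg/h of urea reaches S2, so S2 = 557.5/0.349 = 1597.4 kg/h and vapour = 632.58 kg/h.
The evaporator receives (1−α)·2230 of feed at 0.750 water and removes 0.528 of that water:
0.528×0.750×(1−α)×2230 = 632.58
(1−α) = 632.58/883.08 = 0.7163;  α = 0.2837.
Bypass flow = 0.2837×2230 = 632.58 kg/h.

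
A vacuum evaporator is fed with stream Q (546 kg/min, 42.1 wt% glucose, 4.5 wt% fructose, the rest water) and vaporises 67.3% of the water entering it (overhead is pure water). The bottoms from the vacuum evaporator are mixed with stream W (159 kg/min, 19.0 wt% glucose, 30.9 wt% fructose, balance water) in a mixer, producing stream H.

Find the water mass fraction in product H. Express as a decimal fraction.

Vapour removed = 0.673×0.534×546 = 196.22 kg/min; concentrate = 349.78 kg/min.
water reaching the mixer = 95.341 (from concentrate) + 159×0.501 = 175 kg/min.
Product flow = 349.78 + 159 = 508.78 kg/min; water fraction = 0.344.

0.344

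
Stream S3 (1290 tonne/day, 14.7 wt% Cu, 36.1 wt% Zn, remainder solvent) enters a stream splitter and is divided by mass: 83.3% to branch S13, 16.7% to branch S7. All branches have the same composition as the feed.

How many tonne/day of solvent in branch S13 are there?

528.7 tonne/day

Branch S13 total = 0.833×1290 = 1074.6 tonne/day.
solvent in S13 = 0.492×1074.6 = 528.69 tonne/day.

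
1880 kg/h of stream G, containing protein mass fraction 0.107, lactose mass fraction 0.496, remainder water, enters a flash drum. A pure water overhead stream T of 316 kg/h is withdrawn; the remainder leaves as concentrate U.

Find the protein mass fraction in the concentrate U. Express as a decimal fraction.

protein is not removed: 1880×0.107 = 201.16 kg/h of protein enters U.
Concentrate = 1880 − 316 = 1564 kg/h.
Mass fraction = 201.16/1564 = 0.129.

0.129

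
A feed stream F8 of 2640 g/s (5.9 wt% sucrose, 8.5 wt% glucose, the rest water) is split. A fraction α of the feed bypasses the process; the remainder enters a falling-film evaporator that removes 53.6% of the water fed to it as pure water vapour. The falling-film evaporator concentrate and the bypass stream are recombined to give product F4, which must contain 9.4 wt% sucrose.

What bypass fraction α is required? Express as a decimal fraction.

0.188

All 2640×0.059 = 155.76 g/s of sucrose reaches F4, so F4 = 155.76/0.094 = 1657 g/s and vapour = 982.98 g/s.
The evaporator receives (1−α)·2640 of feed at 0.856 water and removes 0.536 of that water:
0.536×0.856×(1−α)×2640 = 982.98
(1−α) = 982.98/1211.3 = 0.8115;  α = 0.1885.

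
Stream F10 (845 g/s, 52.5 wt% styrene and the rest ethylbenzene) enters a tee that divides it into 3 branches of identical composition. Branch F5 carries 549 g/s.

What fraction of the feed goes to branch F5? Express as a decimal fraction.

0.650

Fraction to F5 = 549/845 = 0.6497.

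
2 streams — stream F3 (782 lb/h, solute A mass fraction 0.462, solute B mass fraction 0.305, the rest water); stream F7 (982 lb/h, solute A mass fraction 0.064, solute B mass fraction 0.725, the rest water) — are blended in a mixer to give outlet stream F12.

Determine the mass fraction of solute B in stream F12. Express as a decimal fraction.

Total flow out = 782 + 982 = 1764 lb/h.
solute B in = 782×0.305 + 982×0.725 = 950.46 lb/h.
solute B mass fraction in F12 = 950.46/1764 = 0.539.

0.539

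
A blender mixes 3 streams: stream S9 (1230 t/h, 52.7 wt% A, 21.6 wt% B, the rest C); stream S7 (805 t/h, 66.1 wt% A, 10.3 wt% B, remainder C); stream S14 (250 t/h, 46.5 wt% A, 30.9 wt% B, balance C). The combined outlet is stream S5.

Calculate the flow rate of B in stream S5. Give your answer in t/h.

B out = B in = 1230×0.216 + 805×0.103 + 250×0.309 = 425.85 t/h.

425.8 t/h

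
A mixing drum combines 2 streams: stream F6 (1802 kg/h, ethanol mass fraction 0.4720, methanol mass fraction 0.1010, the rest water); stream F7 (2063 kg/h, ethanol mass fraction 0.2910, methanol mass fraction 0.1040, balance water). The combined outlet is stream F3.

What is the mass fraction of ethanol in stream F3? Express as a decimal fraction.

Total flow out = 1802 + 2063 = 3865 kg/h.
ethanol in = 1802×0.472 + 2063×0.291 = 1450.9 kg/h.
ethanol mass fraction in F3 = 1450.9/3865 = 0.3754.

0.3754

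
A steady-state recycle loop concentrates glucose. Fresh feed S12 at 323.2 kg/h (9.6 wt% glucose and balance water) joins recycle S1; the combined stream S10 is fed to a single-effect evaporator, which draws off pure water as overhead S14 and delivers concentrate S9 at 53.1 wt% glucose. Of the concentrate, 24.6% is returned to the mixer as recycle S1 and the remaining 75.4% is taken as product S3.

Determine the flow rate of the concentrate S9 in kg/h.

Overall glucose balance (none leaves overhead): glucose in fresh feed = glucose in product, i.e. 323.2×0.096 = (1−0.246)·S9·0.531.
S9 = 31.027/(0.531×0.754) = 77.496 kg/h.

77.5 kg/h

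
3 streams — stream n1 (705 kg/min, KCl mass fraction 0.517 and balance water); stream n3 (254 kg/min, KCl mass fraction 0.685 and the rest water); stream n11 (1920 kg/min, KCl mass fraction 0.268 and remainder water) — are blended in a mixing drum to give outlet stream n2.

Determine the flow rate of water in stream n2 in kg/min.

water out = water in = 705×0.483 + 254×0.315 + 1920×0.732 = 1826 kg/min.

1826 kg/min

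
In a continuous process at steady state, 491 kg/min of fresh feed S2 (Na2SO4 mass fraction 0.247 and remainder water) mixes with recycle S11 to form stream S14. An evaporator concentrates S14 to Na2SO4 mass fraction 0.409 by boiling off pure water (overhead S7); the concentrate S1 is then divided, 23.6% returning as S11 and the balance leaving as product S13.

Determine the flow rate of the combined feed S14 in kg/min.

582.6 kg/min

Overall Na2SO4 balance (none leaves overhead): Na2SO4 in fresh feed = Na2SO4 in product, i.e. 491×0.247 = (1−0.236)·S1·0.409.
S1 = 121.28/(0.409×0.764) = 388.12 kg/min.
Recycle S11 = 0.236×388.12 = 91.595 kg/min.
Combined feed S14 = 491 + 91.595 = 582.6 kg/min.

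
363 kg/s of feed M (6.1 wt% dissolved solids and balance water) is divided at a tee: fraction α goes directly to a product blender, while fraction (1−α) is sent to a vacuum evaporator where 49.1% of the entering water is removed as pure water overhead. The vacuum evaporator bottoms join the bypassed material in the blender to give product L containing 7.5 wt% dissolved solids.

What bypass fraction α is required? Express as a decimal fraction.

0.595

All 363×0.061 = 22.143 kg/s of dissolved solids reaches L, so L = 22.143/0.075 = 295.24 kg/s and vapour = 67.76 kg/s.
The evaporator receives (1−α)·363 of feed at 0.939 water and removes 0.491 of that water:
0.491×0.939×(1−α)×363 = 67.76
(1−α) = 67.76/167.36 = 0.4049;  α = 0.5951.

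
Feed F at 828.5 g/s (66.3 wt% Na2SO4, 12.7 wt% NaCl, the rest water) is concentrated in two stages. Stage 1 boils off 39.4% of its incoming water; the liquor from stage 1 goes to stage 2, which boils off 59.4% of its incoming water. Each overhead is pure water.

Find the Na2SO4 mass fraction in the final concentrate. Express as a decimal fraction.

water in feed = 828.5×0.210 = 173.98 g/s.
After stage 1: water left = (1−0.394)×173.98 = 105.43; stream total = 759.95 g/s.
After stage 2: water left = (1−0.594)×105.43 = 42.807; final concentrate = 697.32 g/s.
Na2SO4 fraction = 549.3/697.32 = 0.788.

0.788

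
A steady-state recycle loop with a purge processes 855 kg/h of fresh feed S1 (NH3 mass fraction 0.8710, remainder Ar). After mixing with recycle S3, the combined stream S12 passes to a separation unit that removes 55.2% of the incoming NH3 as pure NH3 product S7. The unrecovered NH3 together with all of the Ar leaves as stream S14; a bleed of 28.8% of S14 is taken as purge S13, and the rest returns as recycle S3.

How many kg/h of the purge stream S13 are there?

Ar enters only via S1 and leaves only via the purge: 855×0.129 = 0.288×(Ar in S14), and the separation unit passes all Ar, so Ar in S12 = Ar in S14 = 382.97 kg/h.
NH3 in S12: m_A = 855×0.871 + (1−0.288)·(1−0.552)·m_A, so m_A = 744.71/0.6810 = 1093.5 kg/h.
S14 = (1−0.552)×1093.5 + 382.97 = 872.86 kg/h.
Purge S13 = 0.288×872.86 = 251.38 kg/h.

251.4 kg/h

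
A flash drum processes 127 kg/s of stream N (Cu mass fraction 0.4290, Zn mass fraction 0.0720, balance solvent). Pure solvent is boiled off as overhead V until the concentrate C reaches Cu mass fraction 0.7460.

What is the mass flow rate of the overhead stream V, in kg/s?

Cu is conserved: 127×0.429 = 54.483 kg/s all reports to the concentrate.
Concentrate = 54.483/(target fraction) = 73.034 kg/s.
Overhead = 127 − 73.034 = 53.966 kg/s.

53.97 kg/s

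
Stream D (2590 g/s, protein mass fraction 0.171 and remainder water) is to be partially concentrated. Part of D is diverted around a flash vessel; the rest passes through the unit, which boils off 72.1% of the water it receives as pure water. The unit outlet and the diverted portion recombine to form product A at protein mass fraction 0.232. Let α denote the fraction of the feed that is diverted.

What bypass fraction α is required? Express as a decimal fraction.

All 2590×0.171 = 442.89 g/s of protein reaches A, so A = 442.89/0.232 = 1909 g/s and vapour = 680.99 g/s.
The evaporator receives (1−α)·2590 of feed at 0.829 water and removes 0.721 of that water:
0.721×0.829×(1−α)×2590 = 680.99
(1−α) = 680.99/1548.1 = 0.4399;  α = 0.5601.

0.560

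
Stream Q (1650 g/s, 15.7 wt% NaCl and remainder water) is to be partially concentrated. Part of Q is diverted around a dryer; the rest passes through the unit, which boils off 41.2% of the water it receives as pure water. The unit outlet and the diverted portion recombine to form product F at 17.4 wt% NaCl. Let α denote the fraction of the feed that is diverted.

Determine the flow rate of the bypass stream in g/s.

1186 g/s

All 1650×0.157 = 259.05 g/s of NaCl reaches F, so F = 259.05/0.174 = 1488.8 g/s and vapour = 161.21 g/s.
The evaporator receives (1−α)·1650 of feed at 0.843 water and removes 0.412 of that water:
0.412×0.843×(1−α)×1650 = 161.21
(1−α) = 161.21/573.07 = 0.2813;  α = 0.7187.
Bypass flow = 0.7187×1650 = 1185.8 g/s.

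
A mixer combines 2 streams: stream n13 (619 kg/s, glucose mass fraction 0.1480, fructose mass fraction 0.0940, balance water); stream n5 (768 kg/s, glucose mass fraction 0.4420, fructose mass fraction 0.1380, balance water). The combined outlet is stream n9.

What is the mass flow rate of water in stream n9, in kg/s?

water out = water in = 619×0.758 + 768×0.420 = 791.76 kg/s.

791.8 kg/s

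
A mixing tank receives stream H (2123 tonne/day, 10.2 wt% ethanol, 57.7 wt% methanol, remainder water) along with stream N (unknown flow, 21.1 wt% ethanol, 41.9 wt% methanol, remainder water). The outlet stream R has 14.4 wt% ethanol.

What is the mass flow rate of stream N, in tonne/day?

1331 tonne/day

Let N be the unknown flow. Total out = 2123 + N.
ethanol balance: 216.55 + 0.211·N = 0.144·(2123 + N)
(0.211 − 0.144)·N = 0.144×2123 − 216.55 = 89.166
N = 89.166 / 0.067 = 1330.8 tonne/day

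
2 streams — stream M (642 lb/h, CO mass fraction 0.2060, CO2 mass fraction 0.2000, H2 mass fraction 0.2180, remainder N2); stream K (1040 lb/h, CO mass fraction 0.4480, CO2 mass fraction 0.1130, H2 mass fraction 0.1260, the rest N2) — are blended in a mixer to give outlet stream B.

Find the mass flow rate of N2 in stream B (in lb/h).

N2 out = N2 in = 642×0.376 + 1040×0.313 = 566.91 lb/h.

566.9 lb/h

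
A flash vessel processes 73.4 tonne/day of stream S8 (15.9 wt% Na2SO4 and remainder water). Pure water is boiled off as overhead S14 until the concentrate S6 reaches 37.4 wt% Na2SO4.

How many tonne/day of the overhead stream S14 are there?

42.2 tonne/day

Na2SO4 is conserved: 73.4×0.159 = 11.671 tonne/day all reports to the concentrate.
Concentrate = 11.671/(target fraction) = 31.205 tonne/day.
Overhead = 73.4 − 31.205 = 42.195 tonne/day.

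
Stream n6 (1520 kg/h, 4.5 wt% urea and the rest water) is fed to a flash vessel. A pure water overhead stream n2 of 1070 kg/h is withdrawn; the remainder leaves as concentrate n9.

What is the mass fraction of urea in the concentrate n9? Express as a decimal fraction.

urea is not removed: 1520×0.045 = 68.4 kg/h of urea enters n9.
Concentrate = 1520 − 1070 = 450 kg/h.
Mass fraction = 68.4/450 = 0.152.

0.152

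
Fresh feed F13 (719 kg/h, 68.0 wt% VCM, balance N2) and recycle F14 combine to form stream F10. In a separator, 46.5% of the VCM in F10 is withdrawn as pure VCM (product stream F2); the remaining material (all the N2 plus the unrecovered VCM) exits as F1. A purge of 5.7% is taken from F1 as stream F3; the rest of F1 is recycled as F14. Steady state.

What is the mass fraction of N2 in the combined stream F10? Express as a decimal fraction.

0.8036

N2 enters only via F13 and leaves only via the purge: 719×0.320 = 0.057×(N2 in F1), and the separator passes all N2, so N2 in F10 = N2 in F1 = 4036.5 kg/h.
VCM in F10: m_A = 719×0.680 + (1−0.057)·(1−0.465)·m_A, so m_A = 488.92/0.4955 = 986.73 kg/h.
F10 = 986.73 + 4036.5 = 5023.2 kg/h.
N2 fraction in F10 = 4036.5/5023.2 = 0.8036.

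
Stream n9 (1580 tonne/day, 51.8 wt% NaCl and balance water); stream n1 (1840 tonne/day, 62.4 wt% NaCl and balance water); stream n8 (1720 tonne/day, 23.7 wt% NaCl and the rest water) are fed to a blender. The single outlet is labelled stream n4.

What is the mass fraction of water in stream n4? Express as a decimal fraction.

Total flow out = 1580 + 1840 + 1720 = 5140 tonne/day.
water in = 1580×0.482 + 1840×0.376 + 1720×0.763 = 2765.8 tonne/day.
water mass fraction in n4 = 2765.8/5140 = 0.538.

0.538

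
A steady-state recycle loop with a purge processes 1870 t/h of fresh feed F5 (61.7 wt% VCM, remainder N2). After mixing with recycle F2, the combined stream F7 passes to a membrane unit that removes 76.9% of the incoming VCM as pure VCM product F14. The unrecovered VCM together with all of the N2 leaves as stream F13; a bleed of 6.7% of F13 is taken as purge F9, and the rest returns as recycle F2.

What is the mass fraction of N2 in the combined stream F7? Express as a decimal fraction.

N2 enters only via F5 and leaves only via the purge: 1870×0.383 = 0.067×(N2 in F13), and the membrane unit passes all N2, so N2 in F7 = N2 in F13 = 10690 t/h.
VCM in F7: m_A = 1870×0.617 + (1−0.067)·(1−0.769)·m_A, so m_A = 1153.8/0.7845 = 1470.8 t/h.
F7 = 1470.8 + 10690 = 12160 t/h.
N2 fraction in F7 = 10690/12160 = 0.879.

0.879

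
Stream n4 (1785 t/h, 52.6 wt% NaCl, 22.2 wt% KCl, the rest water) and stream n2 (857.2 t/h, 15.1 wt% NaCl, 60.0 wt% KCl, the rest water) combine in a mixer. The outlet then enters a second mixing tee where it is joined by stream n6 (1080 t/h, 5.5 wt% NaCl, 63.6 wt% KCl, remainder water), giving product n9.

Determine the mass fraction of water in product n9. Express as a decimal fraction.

Overall, product flow = 3722.2 t/h.
water in = 1785×0.252 + 857.2×0.249 + 1080×0.309 = 996.98 t/h.
water fraction in n9 = 0.268.

0.268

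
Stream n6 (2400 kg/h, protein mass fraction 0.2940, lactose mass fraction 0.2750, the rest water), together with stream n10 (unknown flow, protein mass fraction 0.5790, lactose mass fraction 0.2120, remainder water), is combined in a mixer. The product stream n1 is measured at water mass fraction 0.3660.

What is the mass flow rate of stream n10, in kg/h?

993.6 kg/h

Let n10 be the unknown flow. Total out = 2400 + n10.
water balance: 1034.4 + 0.209·n10 = 0.366·(2400 + n10)
(0.209 − 0.366)·n10 = 0.366×2400 − 1034.4 = -156
n10 = -156 / -0.157 = 993.63 kg/h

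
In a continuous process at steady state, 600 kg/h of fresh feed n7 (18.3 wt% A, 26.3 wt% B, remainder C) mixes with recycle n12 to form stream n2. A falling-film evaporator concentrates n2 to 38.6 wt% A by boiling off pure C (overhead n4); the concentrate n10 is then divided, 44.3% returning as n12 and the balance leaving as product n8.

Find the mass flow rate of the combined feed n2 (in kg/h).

Overall A balance (none leaves overhead): A in fresh feed = A in product, i.e. 600×0.183 = (1−0.443)·n10·0.386.
n10 = 109.8/(0.386×0.557) = 510.69 kg/h.
Recycle n12 = 0.443×510.69 = 226.24 kg/h.
Combined feed n2 = 600 + 226.24 = 826.24 kg/h.

826.2 kg/h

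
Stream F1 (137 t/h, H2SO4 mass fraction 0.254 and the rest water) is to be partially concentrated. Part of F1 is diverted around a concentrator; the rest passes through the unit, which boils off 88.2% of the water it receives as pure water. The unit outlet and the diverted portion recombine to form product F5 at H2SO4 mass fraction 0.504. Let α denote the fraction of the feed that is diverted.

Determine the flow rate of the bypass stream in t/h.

33.72 t/h

All 137×0.254 = 34.798 t/h of H2SO4 reaches F5, so F5 = 34.798/0.504 = 69.044 t/h and vapour = 67.956 t/h.
The evaporator receives (1−α)·137 of feed at 0.746 water and removes 0.882 of that water:
0.882×0.746×(1−α)×137 = 67.956
(1−α) = 67.956/90.142 = 0.7539;  α = 0.2461.
Bypass flow = 0.2461×137 = 33.718 t/h.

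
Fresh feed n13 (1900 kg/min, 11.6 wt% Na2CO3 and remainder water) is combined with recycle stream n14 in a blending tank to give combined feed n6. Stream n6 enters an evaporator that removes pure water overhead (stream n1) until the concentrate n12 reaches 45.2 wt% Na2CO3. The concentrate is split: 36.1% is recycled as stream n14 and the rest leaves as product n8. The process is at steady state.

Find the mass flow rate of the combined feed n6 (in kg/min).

Overall Na2CO3 balance (none leaves overhead): Na2CO3 in fresh feed = Na2CO3 in product, i.e. 1900×0.116 = (1−0.361)·n12·0.452.
n12 = 220.4/(0.452×0.639) = 763.08 kg/min.
Recycle n14 = 0.361×763.08 = 275.47 kg/min.
Combined feed n6 = 1900 + 275.47 = 2175.5 kg/min.

2175 kg/min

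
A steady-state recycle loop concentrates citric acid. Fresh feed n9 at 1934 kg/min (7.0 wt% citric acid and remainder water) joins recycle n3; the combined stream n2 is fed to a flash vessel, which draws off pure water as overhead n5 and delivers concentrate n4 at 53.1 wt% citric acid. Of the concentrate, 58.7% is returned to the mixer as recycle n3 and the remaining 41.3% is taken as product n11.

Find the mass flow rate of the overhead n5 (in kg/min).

1679 kg/min

Overall citric acid balance (none leaves overhead): citric acid in fresh feed = citric acid in product, i.e. 1934×0.070 = (1−0.587)·n4·0.531.
n4 = 135.38/(0.531×0.413) = 617.32 kg/min.
Recycle n3 = 0.587×617.32 = 362.37 kg/min.
Combined feed n2 = 1934 + 362.37 = 2296.4 kg/min.
Overhead n5 = n2 − n4 = 2296.4 − 617.32 = 1679 kg/min.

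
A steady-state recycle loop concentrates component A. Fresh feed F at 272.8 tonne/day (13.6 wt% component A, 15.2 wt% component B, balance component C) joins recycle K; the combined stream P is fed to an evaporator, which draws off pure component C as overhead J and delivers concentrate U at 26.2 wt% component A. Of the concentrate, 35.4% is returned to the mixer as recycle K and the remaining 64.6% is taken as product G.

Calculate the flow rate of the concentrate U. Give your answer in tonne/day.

219.2 tonne/day

Overall component A balance (none leaves overhead): component A in fresh feed = component A in product, i.e. 272.8×0.136 = (1−0.354)·U·0.262.
U = 37.101/(0.262×0.646) = 219.2 tonne/day.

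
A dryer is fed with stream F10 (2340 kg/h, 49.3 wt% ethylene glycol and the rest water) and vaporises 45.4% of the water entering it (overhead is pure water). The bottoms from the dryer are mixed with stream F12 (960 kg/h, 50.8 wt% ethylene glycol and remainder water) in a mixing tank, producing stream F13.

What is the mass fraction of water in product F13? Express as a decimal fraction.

Vapour removed = 0.454×0.507×2340 = 538.62 kg/h; concentrate = 1801.4 kg/h.
water reaching the mixer = 647.76 (from concentrate) + 960×0.492 = 1120.1 kg/h.
Product flow = 1801.4 + 960 = 2761.4 kg/h; water fraction = 0.406.

0.406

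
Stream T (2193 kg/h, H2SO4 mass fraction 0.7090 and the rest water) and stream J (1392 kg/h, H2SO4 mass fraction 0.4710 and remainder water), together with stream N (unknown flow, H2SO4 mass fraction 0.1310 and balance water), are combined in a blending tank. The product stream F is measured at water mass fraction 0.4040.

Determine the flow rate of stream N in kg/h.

Let N be the unknown flow. Total out = 3585 + N.
water balance: 1374.5 + 0.869·N = 0.404·(3585 + N)
(0.869 − 0.404)·N = 0.404×3585 − 1374.5 = 73.809
N = 73.809 / 0.465 = 158.73 kg/h

158.7 kg/h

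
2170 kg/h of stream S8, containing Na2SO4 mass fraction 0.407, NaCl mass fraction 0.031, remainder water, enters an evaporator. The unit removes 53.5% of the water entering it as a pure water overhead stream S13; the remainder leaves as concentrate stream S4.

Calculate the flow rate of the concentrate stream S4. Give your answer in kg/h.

1518 kg/h

water entering = 2170×0.562 = 1219.5 kg/h; overhead removed = 0.535×1219.5 = 652.45 kg/h.
Concentrate = 2170 − 652.45 = 1517.5 kg/h.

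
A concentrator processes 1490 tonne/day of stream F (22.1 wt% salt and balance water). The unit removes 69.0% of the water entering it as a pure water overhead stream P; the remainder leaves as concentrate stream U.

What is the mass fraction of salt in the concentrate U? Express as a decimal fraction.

0.478

salt is not removed: 1490×0.221 = 329.29 tonne/day of salt enters U.
water entering = 1490×0.779 = 1160.7 tonne/day; overhead removed = 0.690×1160.7 = 800.89 tonne/day.
Concentrate = 1490 − 800.89 = 689.11 tonne/day.
Mass fraction = 329.29/689.11 = 0.478.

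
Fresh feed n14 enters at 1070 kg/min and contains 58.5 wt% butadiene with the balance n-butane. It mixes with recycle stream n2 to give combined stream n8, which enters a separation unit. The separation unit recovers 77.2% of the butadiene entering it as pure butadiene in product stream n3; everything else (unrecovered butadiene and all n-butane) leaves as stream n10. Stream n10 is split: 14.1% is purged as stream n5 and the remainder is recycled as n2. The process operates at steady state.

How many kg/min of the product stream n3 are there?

600.9 kg/min

butadiene in n8: m_A = 1070×0.585 + (1−0.141)·(1−0.772)·m_A, so m_A = 625.95/0.8041 = 778.4 kg/min.
Product n3 = 0.772×778.4 = 600.93 kg/min.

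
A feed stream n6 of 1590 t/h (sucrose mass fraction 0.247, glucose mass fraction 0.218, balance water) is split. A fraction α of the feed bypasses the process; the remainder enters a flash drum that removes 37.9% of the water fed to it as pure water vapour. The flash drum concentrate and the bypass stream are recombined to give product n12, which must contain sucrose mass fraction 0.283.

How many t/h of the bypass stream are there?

All 1590×0.247 = 392.73 t/h of sucrose reaches n12, so n12 = 392.73/0.283 = 1387.7 t/h and vapour = 202.26 t/h.
The evaporator receives (1−α)·1590 of feed at 0.535 water and removes 0.379 of that water:
0.379×0.535×(1−α)×1590 = 202.26
(1−α) = 202.26/322.4 = 0.6274;  α = 0.3726.
Bypass flow = 0.3726×1590 = 592.48 t/h.

592.5 t/h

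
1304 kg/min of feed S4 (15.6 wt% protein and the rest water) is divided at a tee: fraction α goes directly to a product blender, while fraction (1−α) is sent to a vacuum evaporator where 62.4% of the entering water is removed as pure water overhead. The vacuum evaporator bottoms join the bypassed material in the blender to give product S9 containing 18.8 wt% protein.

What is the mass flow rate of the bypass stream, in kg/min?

882.6 kg/min

All 1304×0.156 = 203.42 kg/min of protein reaches S9, so S9 = 203.42/0.188 = 1082 kg/min and vapour = 221.96 kg/min.
The evaporator receives (1−α)·1304 of feed at 0.844 water and removes 0.624 of that water:
0.624×0.844×(1−α)×1304 = 221.96
(1−α) = 221.96/686.76 = 0.3232;  α = 0.6768.
Bypass flow = 0.6768×1304 = 882.55 kg/min.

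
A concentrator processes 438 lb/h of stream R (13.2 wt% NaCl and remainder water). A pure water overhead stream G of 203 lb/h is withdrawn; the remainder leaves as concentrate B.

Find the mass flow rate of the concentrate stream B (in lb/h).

235 lb/h

Concentrate = 438 − 203 = 235 lb/h.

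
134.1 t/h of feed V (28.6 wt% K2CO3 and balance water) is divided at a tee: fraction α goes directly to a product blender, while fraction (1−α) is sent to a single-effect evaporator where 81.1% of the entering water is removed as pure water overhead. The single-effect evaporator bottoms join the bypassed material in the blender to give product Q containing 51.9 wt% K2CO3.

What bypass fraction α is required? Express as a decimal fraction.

All 134.1×0.286 = 38.353 t/h of K2CO3 reaches Q, so Q = 38.353/0.519 = 73.897 t/h and vapour = 60.203 t/h.
The evaporator receives (1−α)·134.1 of feed at 0.714 water and removes 0.811 of that water:
0.811×0.714×(1−α)×134.1 = 60.203
(1−α) = 60.203/77.651 = 0.7753;  α = 0.2247.

0.225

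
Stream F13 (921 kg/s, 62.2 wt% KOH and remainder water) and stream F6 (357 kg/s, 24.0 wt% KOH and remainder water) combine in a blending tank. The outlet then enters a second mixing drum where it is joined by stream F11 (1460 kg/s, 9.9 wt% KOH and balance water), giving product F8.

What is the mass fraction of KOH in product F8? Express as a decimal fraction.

0.293

Overall, product flow = 2738 kg/s.
KOH in = 921×0.622 + 357×0.240 + 1460×0.099 = 803.08 kg/s.
KOH fraction in F8 = 0.293.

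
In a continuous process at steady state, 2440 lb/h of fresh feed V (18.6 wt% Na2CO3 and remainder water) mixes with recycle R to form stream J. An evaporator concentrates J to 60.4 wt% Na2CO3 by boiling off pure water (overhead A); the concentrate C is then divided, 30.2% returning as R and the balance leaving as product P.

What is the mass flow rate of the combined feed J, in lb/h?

2765 lb/h

Overall Na2CO3 balance (none leaves overhead): Na2CO3 in fresh feed = Na2CO3 in product, i.e. 2440×0.186 = (1−0.302)·C·0.604.
C = 453.84/(0.604×0.698) = 1076.5 lb/h.
Recycle R = 0.302×1076.5 = 325.1 lb/h.
Combined feed J = 2440 + 325.1 = 2765.1 lb/h.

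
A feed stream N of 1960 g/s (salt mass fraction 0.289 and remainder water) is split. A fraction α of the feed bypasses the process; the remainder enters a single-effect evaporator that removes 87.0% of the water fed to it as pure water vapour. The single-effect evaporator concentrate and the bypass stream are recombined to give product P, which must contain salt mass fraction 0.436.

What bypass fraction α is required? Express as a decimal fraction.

All 1960×0.289 = 566.44 g/s of salt reaches P, so P = 566.44/0.436 = 1299.2 g/s and vapour = 660.83 g/s.
The evaporator receives (1−α)·1960 of feed at 0.711 water and removes 0.870 of that water:
0.870×0.711×(1−α)×1960 = 660.83
(1−α) = 660.83/1212.4 = 0.5451;  α = 0.4549.

0.455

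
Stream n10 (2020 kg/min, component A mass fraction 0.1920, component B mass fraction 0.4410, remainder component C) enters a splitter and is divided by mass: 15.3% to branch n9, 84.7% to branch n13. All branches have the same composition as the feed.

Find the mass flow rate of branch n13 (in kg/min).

1711 kg/min

Branch n13 flow = 0.847×2020 = 1710.9 kg/min.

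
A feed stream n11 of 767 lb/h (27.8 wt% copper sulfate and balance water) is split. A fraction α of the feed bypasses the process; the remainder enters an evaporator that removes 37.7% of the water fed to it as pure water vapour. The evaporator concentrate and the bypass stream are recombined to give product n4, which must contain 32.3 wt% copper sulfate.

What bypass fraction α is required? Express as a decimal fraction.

0.488

All 767×0.278 = 213.23 lb/h of copper sulfate reaches n4, so n4 = 213.23/0.323 = 660.14 lb/h and vapour = 106.86 lb/h.
The evaporator receives (1−α)·767 of feed at 0.722 water and removes 0.377 of that water:
0.377×0.722×(1−α)×767 = 106.86
(1−α) = 106.86/208.77 = 0.5118;  α = 0.4882.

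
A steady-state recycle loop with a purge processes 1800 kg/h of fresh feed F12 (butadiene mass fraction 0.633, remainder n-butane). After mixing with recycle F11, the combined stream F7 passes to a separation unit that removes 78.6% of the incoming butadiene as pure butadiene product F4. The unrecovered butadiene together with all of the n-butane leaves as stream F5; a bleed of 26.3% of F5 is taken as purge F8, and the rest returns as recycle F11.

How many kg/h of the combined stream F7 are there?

n-butane enters only via F12 and leaves only via the purge: 1800×0.367 = 0.263×(n-butane in F5), and the separation unit passes all n-butane, so n-butane in F7 = n-butane in F5 = 2511.8 kg/h.
butadiene in F7: m_A = 1800×0.633 + (1−0.263)·(1−0.786)·m_A, so m_A = 1139.4/0.8423 = 1352.8 kg/h.
F7 = 1352.8 + 2511.8 = 3864.5 kg/h.

3865 kg/h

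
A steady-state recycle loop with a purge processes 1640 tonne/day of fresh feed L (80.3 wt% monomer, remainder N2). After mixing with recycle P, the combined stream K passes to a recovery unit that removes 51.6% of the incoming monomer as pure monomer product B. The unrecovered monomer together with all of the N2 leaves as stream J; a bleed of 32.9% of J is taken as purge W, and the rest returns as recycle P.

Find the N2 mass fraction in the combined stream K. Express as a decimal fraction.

N2 enters only via L and leaves only via the purge: 1640×0.197 = 0.329×(N2 in J), and the recovery unit passes all N2, so N2 in K = N2 in J = 982.01 tonne/day.
monomer in K: m_A = 1640×0.803 + (1−0.329)·(1−0.516)·m_A, so m_A = 1316.9/0.6752 = 1950.3 tonne/day.
K = 1950.3 + 982.01 = 2932.3 tonne/day.
N2 fraction in K = 982.01/2932.3 = 0.3349.

0.3349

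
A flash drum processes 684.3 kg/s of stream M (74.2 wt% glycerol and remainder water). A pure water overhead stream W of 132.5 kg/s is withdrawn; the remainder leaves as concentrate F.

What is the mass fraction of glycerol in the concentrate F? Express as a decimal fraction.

0.920

glycerol is not removed: 684.3×0.742 = 507.75 kg/s of glycerol enters F.
Concentrate = 684.3 − 132.5 = 551.8 kg/s.
Mass fraction = 507.75/551.8 = 0.920.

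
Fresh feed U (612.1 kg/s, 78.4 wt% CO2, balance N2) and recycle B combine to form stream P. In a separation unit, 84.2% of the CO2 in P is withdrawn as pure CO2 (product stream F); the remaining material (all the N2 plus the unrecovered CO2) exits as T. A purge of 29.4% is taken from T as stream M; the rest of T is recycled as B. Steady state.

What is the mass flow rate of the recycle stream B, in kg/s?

N2 enters only via U and leaves only via the purge: 612.1×0.216 = 0.294×(N2 in T), and the separation unit passes all N2, so N2 in P = N2 in T = 449.71 kg/s.
CO2 in P: m_A = 612.1×0.784 + (1−0.294)·(1−0.842)·m_A, so m_A = 479.89/0.8885 = 540.14 kg/s.
T = (1−0.842)×540.14 + 449.71 = 535.05 kg/s.
Recycle B = (1−0.294)×535.05 = 377.74 kg/s.

377.7 kg/s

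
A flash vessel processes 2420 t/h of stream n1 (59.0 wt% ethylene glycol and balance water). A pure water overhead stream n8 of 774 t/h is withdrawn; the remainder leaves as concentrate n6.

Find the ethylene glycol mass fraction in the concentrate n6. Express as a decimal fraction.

ethylene glycol is not removed: 2420×0.590 = 1427.8 t/h of ethylene glycol enters n6.
Concentrate = 2420 − 774 = 1646 t/h.
Mass fraction = 1427.8/1646 = 0.867.

0.867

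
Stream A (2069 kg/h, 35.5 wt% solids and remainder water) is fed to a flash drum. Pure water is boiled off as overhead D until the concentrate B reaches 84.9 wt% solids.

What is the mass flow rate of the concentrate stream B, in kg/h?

865.1 kg/h

solids is conserved: 2069×0.355 = 734.5 kg/h all reports to the concentrate.
Concentrate = 734.5/(target fraction) = 865.13 kg/h.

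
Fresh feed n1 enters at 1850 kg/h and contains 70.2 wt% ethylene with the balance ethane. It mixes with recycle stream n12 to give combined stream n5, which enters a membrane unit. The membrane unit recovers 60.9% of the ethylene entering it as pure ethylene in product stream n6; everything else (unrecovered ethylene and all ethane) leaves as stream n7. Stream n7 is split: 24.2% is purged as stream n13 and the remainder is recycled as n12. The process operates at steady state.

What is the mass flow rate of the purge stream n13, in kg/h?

725.9 kg/h

ethane enters only via n1 and leaves only via the purge: 1850×0.298 = 0.242×(ethane in n7), and the membrane unit passes all ethane, so ethane in n5 = ethane in n7 = 2278.1 kg/h.
ethylene in n5: m_A = 1850×0.702 + (1−0.242)·(1−0.609)·m_A, so m_A = 1298.7/0.7036 = 1845.7 kg/h.
n7 = (1−0.609)×1845.7 + 2278.1 = 2999.8 kg/h.
Purge n13 = 0.242×2999.8 = 725.95 kg/h.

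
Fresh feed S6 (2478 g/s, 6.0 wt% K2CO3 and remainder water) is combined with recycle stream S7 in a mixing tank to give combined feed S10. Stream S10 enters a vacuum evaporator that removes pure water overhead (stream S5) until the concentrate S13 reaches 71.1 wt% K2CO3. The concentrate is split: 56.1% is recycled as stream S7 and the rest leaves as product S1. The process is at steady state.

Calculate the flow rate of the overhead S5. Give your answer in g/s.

2269 g/s

Overall K2CO3 balance (none leaves overhead): K2CO3 in fresh feed = K2CO3 in product, i.e. 2478×0.060 = (1−0.561)·S13·0.711.
S13 = 148.68/(0.711×0.439) = 476.34 g/s.
Recycle S7 = 0.561×476.34 = 267.23 g/s.
Combined feed S10 = 2478 + 267.23 = 2745.2 g/s.
Overhead S5 = S10 − S13 = 2745.2 − 476.34 = 2268.9 g/s.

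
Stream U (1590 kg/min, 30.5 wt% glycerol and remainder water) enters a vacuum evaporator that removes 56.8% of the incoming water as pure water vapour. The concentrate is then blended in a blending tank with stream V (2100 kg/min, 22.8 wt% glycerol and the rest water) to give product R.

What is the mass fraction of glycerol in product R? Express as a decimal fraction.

0.315

Vapour removed = 0.568×0.695×1590 = 627.67 kg/min; concentrate = 962.33 kg/min.
glycerol reaching the mixer = 484.95 (from concentrate) + 2100×0.228 = 963.75 kg/min.
Product flow = 962.33 + 2100 = 3062.3 kg/min; glycerol fraction = 0.315.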